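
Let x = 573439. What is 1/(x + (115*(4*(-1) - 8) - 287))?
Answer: 1/571772 ≈ 1.7489e-6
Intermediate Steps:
1/(x + (115*(4*(-1) - 8) - 287)) = 1/(573439 + (115*(4*(-1) - 8) - 287)) = 1/(573439 + (115*(-4 - 8) - 287)) = 1/(573439 + (115*(-12) - 287)) = 1/(573439 + (-1380 - 287)) = 1/(573439 - 1667) = 1/571772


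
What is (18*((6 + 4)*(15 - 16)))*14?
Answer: -2520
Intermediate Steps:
(18*((6 + 4)*(15 - 16)))*14 = (18*(10*(-1)))*14 = (18*(-10))*14 = -180*14 = -2520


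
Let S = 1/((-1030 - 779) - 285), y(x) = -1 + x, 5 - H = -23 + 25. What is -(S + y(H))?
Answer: -4187/2094 ≈ -1.9995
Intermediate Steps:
H = 3 (H = 5 - (-23 + 25) = 5 - 1*2 = 5 - 2 = 3)
S = -1/2094 (S = 1/(-1809 - 285) = 1/(-2094) = -1/2094 ≈ -0.00047755)
-(S + y(H)) = -(-1/2094 + (-1 + 3)) = -(-1/2094 + 2) = -1*4187/2094 = -4187/2094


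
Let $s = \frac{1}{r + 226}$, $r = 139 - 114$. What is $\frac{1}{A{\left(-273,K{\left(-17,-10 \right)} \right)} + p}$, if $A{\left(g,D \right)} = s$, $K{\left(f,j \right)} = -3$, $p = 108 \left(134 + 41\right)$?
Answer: $\frac{251}{4743901} \approx 5.291 \cdot 10^{-5}$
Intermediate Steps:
$p = 18900$ ($p = 108 \cdot 175 = 18900$)
$r = 25$ ($r = 139 - 114 = 25$)
$s = \frac{1}{251}$ ($s = \frac{1}{25 + 226} = \frac{1}{251} \approx 0.0039841$)
$A{\left(g,D \right)} = \frac{1}{251}$
$\frac{1}{A{\left(-273,K{\left(-17,-10 \right)} \right)} + p} = \frac{1}{\frac{1}{251} + 18900} = \frac{1}{\frac{4743901}{251}} = \frac{251}{4743901}$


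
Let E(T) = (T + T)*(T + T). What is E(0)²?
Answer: 0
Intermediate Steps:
E(T) = 4*T² (E(T) = (2*T)*(2*T) = 4*T²)
E(0)² = (4*0²)² = (4*0)² = 0² = 0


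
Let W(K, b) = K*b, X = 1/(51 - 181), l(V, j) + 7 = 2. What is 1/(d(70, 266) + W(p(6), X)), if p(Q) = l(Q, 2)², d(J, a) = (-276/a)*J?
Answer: -494/35975 ≈ -0.013732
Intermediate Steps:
l(V, j) = -5 (l(V, j) = -7 + 2 = -5)
d(J, a) = -276*J/a
p(Q) = 25 (p(Q) = (-5)² = 25)
X = -1/130 (X = 1/(-130) = -1/130 ≈ -0.0076923)
1/(d(70, 266) + W(p(6), X)) = 1/(-276*70/266 + 25*(-1/130)) = 1/(-276*70*1/266 - 5/26) = 1/(-1380/19 - 5/26) = 1/(-35975/494) = -494/35975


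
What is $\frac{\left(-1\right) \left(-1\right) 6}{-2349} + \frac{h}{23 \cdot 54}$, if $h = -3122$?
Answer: $- \frac{5035}{2001} \approx -2.5162$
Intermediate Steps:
$\frac{\left(-1\right) \left(-1\right) 6}{-2349} + \frac{h}{23 \cdot 54} = \frac{\left(-1\right) \left(-1\right) 6}{-2349} - \frac{3122}{23 \cdot 54} = 1 \cdot 6 \left(- \frac{1}{2349}\right) - \frac{3122}{1242} = 6 \left(- \frac{1}{2349}\right) - \frac{1561}{621} = - \frac{2}{783} - \frac{1561}{621} = - \frac{5035}{2001}$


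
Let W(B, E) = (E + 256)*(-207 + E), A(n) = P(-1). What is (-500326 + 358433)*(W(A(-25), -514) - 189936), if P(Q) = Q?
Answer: 555936774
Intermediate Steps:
A(n) = -1
W(B, E) = (-207 + E)*(256 + E) (W(B, E) = (256 + E)*(-207 + E) = (-207 + E)*(256 + E))
(-500326 + 358433)*(W(A(-25), -514) - 189936) = (-500326 + 358433)*((-52992 + (-514)² + 49*(-514)) - 189936) = -141893*((-52992 + 264196 - 25186) - 189936) = -141893*(186018 - 189936) = -141893*(-3918) = 555936774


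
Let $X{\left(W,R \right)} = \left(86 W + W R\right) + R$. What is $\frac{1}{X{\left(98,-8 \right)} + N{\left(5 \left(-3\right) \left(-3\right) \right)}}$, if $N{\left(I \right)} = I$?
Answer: $\frac{1}{7681} \approx 0.00013019$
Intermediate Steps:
$X{\left(W,R \right)} = R + 86 W + R W$ ($X{\left(W,R \right)} = \left(86 W + R W\right) + R = R + 86 W + R W$)
$\frac{1}{X{\left(98,-8 \right)} + N{\left(5 \left(-3\right) \left(-3\right) \right)}} = \frac{1}{\left(-8 + 86 \cdot 98 - 784\right) + 5 \left(-3\right) \left(-3\right)} = \frac{1}{\left(-8 + 8428 - 784\right) - -45} = \frac{1}{7636 + 45} = \frac{1}{7681}$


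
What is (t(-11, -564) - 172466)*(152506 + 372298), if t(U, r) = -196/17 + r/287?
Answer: -63090996281288/697 ≈ -9.0518e+10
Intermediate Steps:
t(U, r) = -196/17 + r/287 (t(U, r) = -196*1/17 + r*(1/287) = -196/17 + r/287)
(t(-11, -564) - 172466)*(152506 + 372298) = ((-196/17 + (1/287)*(-564)) - 172466)*(152506 + 372298) = ((-196/17 - 564/287) - 172466)*524804 = (-65840/4879 - 172466)*524804 = -841527454/4879*524804 = -63090996281288/697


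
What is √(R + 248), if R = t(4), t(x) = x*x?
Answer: 2*√66 ≈ 16.248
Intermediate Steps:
t(x) = x²
R = 16 (R = 4² = 16)
√(R + 248) = √(16 + 248) = √264 = 2*√66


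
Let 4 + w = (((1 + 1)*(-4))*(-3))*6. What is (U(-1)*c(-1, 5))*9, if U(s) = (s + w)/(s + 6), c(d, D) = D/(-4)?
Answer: -1251/4 ≈ -312.75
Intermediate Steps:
c(d, D) = -D/4 (c(d, D) = D*(-¼) = -D/4)
w = 140 (w = -4 + (((1 + 1)*(-4))*(-3))*6 = -4 + ((2*(-4))*(-3))*6 = -4 - 8*(-3)*6 = -4 + 24*6 = -4 + 144 = 140)
U(s) = (140 + s)/(6 + s) (U(s) = (s + 140)/(s + 6) = (140 + s)/(6 + s))
(U(-1)*c(-1, 5))*9 = (((140 - 1)/(6 - 1))*(-¼*5))*9 = ((139/5)*(-5/4))*9 = -139/4*9 = -1251/4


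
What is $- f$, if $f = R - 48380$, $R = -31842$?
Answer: $80222$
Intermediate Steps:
$f = -80222$ ($f = -31842 - 48380 = -80222$)
$- f = \left(-1\right) \left(-80222\right) = 80222$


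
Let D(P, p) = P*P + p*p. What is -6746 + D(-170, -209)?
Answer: 65835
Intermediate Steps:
D(P, p) = P**2 + p**2
-6746 + D(-170, -209) = -6746 + ((-170)**2 + (-209)**2) = -6746 + (28900 + 43681) = -6746 + 72581 = 65835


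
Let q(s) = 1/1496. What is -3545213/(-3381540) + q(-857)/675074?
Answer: 895087140010373/853763360501040 ≈ 1.0484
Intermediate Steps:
q(s) = 1/1496
-3545213/(-3381540) + q(-857)/675074 = -3545213/(-3381540) + (1/1496)/675074 = -3545213*(-1/3381540) + (1/1496)*(1/675074) = 3545213/3381540 + 1/1009910704 = 895087140010373/853763360501040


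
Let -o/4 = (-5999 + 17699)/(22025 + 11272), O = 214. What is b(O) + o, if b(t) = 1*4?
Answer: 28796/11099 ≈ 2.5945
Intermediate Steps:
b(t) = 4
o = -15600/11099 (o = -4*(-5999 + 17699)/(22025 + 11272) = -46800/33297 = -4*3900/11099 = -15600/11099 ≈ -1.4055)
b(O) + o = 4 - 15600/11099 = 28796/11099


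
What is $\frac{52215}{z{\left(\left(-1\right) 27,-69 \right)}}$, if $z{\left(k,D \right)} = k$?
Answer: $- \frac{17405}{9} \approx -1933.9$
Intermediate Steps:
$\frac{52215}{z{\left(\left(-1\right) 27,-69 \right)}} = \frac{52215}{\left(-1\right) 27} = \frac{52215}{-27} = 52215 \left(- \frac{1}{27}\right) = - \frac{17405}{9}$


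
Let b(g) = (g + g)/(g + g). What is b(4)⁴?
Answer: 1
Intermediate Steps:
b(g) = 1 (b(g) = (2*g)/((2*g)) = (2*g)*(1/(2*g)) = 1)
b(4)⁴ = 1⁴ = 1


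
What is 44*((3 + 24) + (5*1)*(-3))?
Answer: 528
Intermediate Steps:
44*((3 + 24) + (5*1)*(-3)) = 44*(27 + 5*(-3)) = 44*(27 - 15) = 44*12 = 528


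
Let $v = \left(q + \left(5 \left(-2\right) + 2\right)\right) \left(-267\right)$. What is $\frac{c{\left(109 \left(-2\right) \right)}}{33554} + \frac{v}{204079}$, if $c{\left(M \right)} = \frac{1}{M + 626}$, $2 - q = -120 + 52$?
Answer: $- \frac{11927609771}{147044633712} \approx -0.081116$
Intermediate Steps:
$q = 70$ ($q = 2 - \left(-120 + 52\right) = 2 - -68 = 2 + 68 = 70$)
$c{\left(M \right)} = \frac{1}{626 + M}$
$v = -16554$ ($v = \left(70 + \left(5 \left(-2\right) + 2\right)\right) \left(-267\right) = \left(70 + \left(-10 + 2\right)\right) \left(-267\right) = \left(70 - 8\right) \left(-267\right) = 62 \left(-267\right) = -16554$)
$\frac{c{\left(109 \left(-2\right) \right)}}{33554} + \frac{v}{204079} = \frac{1}{\left(626 + 109 \left(-2\right)\right) 33554} - \frac{16554}{204079} = \frac{1}{626 - 218} \cdot \frac{1}{33554} - \frac{16554}{204079} = \frac{1}{408} \cdot \frac{1}{33554} - \frac{16554}{204079} = \frac{1}{13690032} - \frac{16554}{204079} = - \frac{11927609771}{147044633712}$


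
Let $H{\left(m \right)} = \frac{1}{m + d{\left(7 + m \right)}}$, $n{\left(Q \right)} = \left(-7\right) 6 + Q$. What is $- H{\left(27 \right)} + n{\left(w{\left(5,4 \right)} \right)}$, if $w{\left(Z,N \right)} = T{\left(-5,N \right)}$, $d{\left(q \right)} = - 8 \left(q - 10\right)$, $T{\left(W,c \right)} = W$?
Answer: $- \frac{7754}{165} \approx -46.994$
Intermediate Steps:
$d{\left(q \right)} = 80 - 8 q$ ($d{\left(q \right)} = - 8 \left(-10 + q\right) = 80 - 8 q$)
$w{\left(Z,N \right)} = -5$
$n{\left(Q \right)} = -42 + Q$
$H{\left(m \right)} = \frac{1}{24 - 7 m}$ ($H{\left(m \right)} = \frac{1}{m - \left(-80 + 8 \left(7 + m\right)\right)} = \frac{1}{m + \left(80 - \left(56 + 8 m\right)\right)} = \frac{1}{m - \left(-24 + 8 m\right)} = \frac{1}{24 - 7 m}$)
$- H{\left(27 \right)} + n{\left(w{\left(5,4 \right)} \right)} = - \frac{1}{24 - 189} - 47 = - \frac{1}{-165} - 47 = \left(-1\right) \left(- \frac{1}{165}\right) - 47 = \frac{1}{165} - 47 = - \frac{7754}{165}$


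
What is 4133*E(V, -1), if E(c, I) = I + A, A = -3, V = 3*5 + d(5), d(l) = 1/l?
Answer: -16532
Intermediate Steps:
V = 76/5 (V = 3*5 + 1/5 = 15 + 1/5 = 76/5 ≈ 15.200)
E(c, I) = -3 + I (E(c, I) = I - 3 = -3 + I)
4133*E(V, -1) = 4133*(-3 - 1) = 4133*(-4) = -16532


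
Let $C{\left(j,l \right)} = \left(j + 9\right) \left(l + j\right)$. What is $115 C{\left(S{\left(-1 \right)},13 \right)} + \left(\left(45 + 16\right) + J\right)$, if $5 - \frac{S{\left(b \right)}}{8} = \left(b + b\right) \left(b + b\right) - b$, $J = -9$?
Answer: $13507$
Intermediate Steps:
$S{\left(b \right)} = 40 - 32 b^{2} + 8 b$ ($S{\left(b \right)} = 40 - 8 \left(\left(b + b\right) \left(b + b\right) - b\right) = 40 - 8 \left(2 b 2 b - b\right) = 40 - 8 \left(4 b^{2} - b\right) = 40 - 8 \left(- b + 4 b^{2}\right) = 40 - \left(- 8 b + 32 b^{2}\right) = 40 - 32 b^{2} + 8 b$)
$C{\left(j,l \right)} = \left(9 + j\right) \left(j + l\right)$
$115 C{\left(S{\left(-1 \right)},13 \right)} + \left(\left(45 + 16\right) + J\right) = 115 \left(\left(40 - 32 \left(-1\right)^{2} + 8 \left(-1\right)\right)^{2} + 9 \left(40 - 32 \left(-1\right)^{2} + 8 \left(-1\right)\right) + 9 \cdot 13 + \left(40 - 32 \left(-1\right)^{2} + 8 \left(-1\right)\right) 13\right) + \left(\left(45 + 16\right) - 9\right) = 115 \left(\left(40 - 32 - 8\right)^{2} + 9 \left(40 - 32 - 8\right) + 117 + \left(40 - 32 - 8\right) 13\right) + \left(61 - 9\right) = 115 \left(\left(40 - 32 - 8\right)^{2} + 9 \left(40 - 32 - 8\right) + 117 + \left(40 - 32 - 8\right) 13\right) + 52 = 115 \left(0^{2} + 9 \cdot 0 + 117 + 0 \cdot 13\right) + 52 = 115 \left(0 + 0 + 117 + 0\right) + 52 = 115 \cdot 117 + 52 = 13455 + 52 = 13507$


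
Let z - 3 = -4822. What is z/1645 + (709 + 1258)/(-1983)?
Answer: -12791792/3262035 ≈ -3.9214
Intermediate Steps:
z = -4819 (z = 3 - 4822 = -4819)
z/1645 + (709 + 1258)/(-1983) = -4819/1645 + (709 + 1258)/(-1983) = -4819*1/1645 + 1967*(-1/1983) = -4819/1645 - 1967/1983 = -12791792/3262035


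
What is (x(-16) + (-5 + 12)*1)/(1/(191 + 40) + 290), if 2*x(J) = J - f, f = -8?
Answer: 693/66991 ≈ 0.010345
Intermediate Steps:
x(J) = 4 + J/2 (x(J) = (J - 1*(-8))/2 = (J + 8)/2 = (8 + J)/2 = 4 + J/2)
(x(-16) + (-5 + 12)*1)/(1/(191 + 40) + 290) = ((4 + (½)*(-16)) + (-5 + 12)*1)/(1/(191 + 40) + 290) = ((4 - 8) + 7*1)/(1/231 + 290) = (-4 + 7)/(1/231 + 290) = 3/(66991/231) = 3*(231/66991) = 693/66991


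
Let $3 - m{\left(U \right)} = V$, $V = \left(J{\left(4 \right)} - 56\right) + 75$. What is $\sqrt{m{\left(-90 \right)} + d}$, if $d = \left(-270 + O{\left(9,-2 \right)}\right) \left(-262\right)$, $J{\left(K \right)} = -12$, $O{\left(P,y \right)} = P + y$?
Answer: $\sqrt{68902} \approx 262.49$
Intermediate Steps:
$d = 68906$ ($d = \left(-270 + \left(9 - 2\right)\right) \left(-262\right) = \left(-270 + 7\right) \left(-262\right) = \left(-263\right) \left(-262\right) = 68906$)
$V = 7$ ($V = \left(-12 - 56\right) + 75 = -68 + 75 = 7$)
$m{\left(U \right)} = -4$ ($m{\left(U \right)} = 3 - 7 = -4$)
$\sqrt{m{\left(-90 \right)} + d} = \sqrt{-4 + 68906} = \sqrt{68902}$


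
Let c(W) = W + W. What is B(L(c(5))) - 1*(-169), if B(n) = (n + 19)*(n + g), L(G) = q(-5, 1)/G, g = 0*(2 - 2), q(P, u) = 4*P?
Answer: 135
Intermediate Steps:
g = 0 (g = 0*0 = 0)
c(W) = 2*W
L(G) = -20/G (L(G) = (4*(-5))/G = -20/G)
B(n) = n*(19 + n) (B(n) = (n + 19)*(n + 0) = (19 + n)*n = n*(19 + n))
B(L(c(5))) - 1*(-169) = (-20/(2*5))*(19 - 20/(2*5)) - 1*(-169) = (-20/10)*(19 - 20/10) + 169 = (-20*⅒)*(19 - 20*⅒) + 169 = -2*(19 - 2) + 169 = -2*17 + 169 = -34 + 169 = 135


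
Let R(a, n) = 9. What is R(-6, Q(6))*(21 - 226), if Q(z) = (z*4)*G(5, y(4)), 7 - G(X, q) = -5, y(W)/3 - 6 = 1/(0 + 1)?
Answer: -1845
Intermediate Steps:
y(W) = 21 (y(W) = 18 + 3/(0 + 1) = 18 + 3/1 = 18 + 3*1 = 18 + 3 = 21)
G(X, q) = 12 (G(X, q) = 7 - 1*(-5) = 7 + 5 = 12)
Q(z) = 48*z (Q(z) = (z*4)*12 = (4*z)*12 = 48*z)
R(-6, Q(6))*(21 - 226) = 9*(21 - 226) = 9*(-205) = -1845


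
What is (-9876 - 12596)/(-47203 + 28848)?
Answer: 22472/18355 ≈ 1.2243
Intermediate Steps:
(-9876 - 12596)/(-47203 + 28848) = -22472/(-18355) = -22472*(-1/18355) = 22472/18355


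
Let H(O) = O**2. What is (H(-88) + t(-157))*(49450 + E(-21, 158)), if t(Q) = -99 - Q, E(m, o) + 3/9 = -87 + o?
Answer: 1159080724/3 ≈ 3.8636e+8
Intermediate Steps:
E(m, o) = -262/3 + o (E(m, o) = -1/3 + (-87 + o) = -262/3 + o)
(H(-88) + t(-157))*(49450 + E(-21, 158)) = ((-88)**2 + (-99 - 1*(-157)))*(49450 + (-262/3 + 158)) = (7744 + (-99 + 157))*(49450 + 212/3) = (7744 + 58)*(148562/3) = 7802*(148562/3) = 1159080724/3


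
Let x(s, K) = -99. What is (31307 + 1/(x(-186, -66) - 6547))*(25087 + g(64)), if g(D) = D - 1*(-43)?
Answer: 2621011445637/3323 ≈ 7.8875e+8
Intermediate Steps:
g(D) = 43 + D (g(D) = D + 43 = 43 + D)
(31307 + 1/(x(-186, -66) - 6547))*(25087 + g(64)) = (31307 + 1/(-99 - 6547))*(25087 + (43 + 64)) = (31307 + 1/(-6646))*(25087 + 107) = (31307 - 1/6646)*25194 = (208066321/6646)*25194 = 2621011445637/3323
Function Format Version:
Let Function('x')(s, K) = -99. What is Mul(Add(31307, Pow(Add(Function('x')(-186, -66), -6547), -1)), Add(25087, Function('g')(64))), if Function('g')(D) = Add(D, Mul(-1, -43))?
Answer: Rational(2621011445637, 3323) ≈ 7.8875e+8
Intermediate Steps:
Function('g')(D) = Add(43, D) (Function('g')(D) = Add(D, 43) = Add(43, D))
Mul(Add(31307, Pow(Add(Function('x')(-186, -66), -6547), -1)), Add(25087, Function('g')(64))) = Mul(Add(31307, Pow(Add(-99, -6547), -1)), Add(25087, Add(43, 64))) = Mul(Add(31307, Pow(-6646, -1)), Add(25087, 107)) = Mul(Add(31307, Rational(-1, 6646)), 25194) = Mul(Rational(208066321, 6646), 25194) = Rational(2621011445637, 3323)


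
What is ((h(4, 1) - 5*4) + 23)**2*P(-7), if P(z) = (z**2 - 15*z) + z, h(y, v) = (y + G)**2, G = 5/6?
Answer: 44129449/432 ≈ 1.0215e+5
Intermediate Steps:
G = 5/6 (G = 5*(1/6) = 5/6 ≈ 0.83333)
h(y, v) = (5/6 + y)**2 (h(y, v) = (y + 5/6)**2 = (5/6 + y)**2)
P(z) = z**2 - 14*z
((h(4, 1) - 5*4) + 23)**2*P(-7) = (((5 + 6*4)**2/36 - 5*4) + 23)**2*(-7*(-14 - 7)) = (((5 + 24)**2/36 - 20) + 23)**2*(-7*(-21)) = (((1/36)*29**2 - 20) + 23)**2*147 = (((1/36)*841 - 20) + 23)**2*147 = ((841/36 - 20) + 23)**2*147 = (121/36 + 23)**2*147 = (949/36)**2*147 = (900601/1296)*147 = 44129449/432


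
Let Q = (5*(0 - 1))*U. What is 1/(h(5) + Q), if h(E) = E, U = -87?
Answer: 1/440 ≈ 0.0022727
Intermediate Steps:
Q = 435 (Q = (5*(0 - 1))*(-87) = (5*(-1))*(-87) = -5*(-87) = 435)
1/(h(5) + Q) = 1/(5 + 435) = 1/440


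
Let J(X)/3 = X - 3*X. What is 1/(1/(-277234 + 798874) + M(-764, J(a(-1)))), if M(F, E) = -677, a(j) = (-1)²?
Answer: -521640/353150279 ≈ -0.0014771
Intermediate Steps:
a(j) = 1
J(X) = -6*X (J(X) = 3*(X - 3*X) = 3*(-2*X) = -6*X)
1/(1/(-277234 + 798874) + M(-764, J(a(-1)))) = 1/(1/(-277234 + 798874) - 677) = 1/(1/521640 - 677) = 1/(-353150279/521640) = -521640/353150279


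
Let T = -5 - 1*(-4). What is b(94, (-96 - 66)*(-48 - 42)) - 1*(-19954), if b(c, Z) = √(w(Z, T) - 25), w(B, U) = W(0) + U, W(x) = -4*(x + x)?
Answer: 19954 + I*√26 ≈ 19954.0 + 5.099*I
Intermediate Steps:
W(x) = -8*x
T = -1 (T = -5 + 4 = -1)
w(B, U) = U (w(B, U) = -8*0 + U = 0 + U = U)
b(c, Z) = I*√26 (b(c, Z) = √(-1 - 25) = √(-26) = I*√26)
b(94, (-96 - 66)*(-48 - 42)) - 1*(-19954) = I*√26 - 1*(-19954) = I*√26 + 19954 = 19954 + I*√26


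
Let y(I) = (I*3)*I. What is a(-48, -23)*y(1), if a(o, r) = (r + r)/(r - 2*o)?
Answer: -138/73 ≈ -1.8904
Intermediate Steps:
a(o, r) = 2*r/(r - 2*o) (a(o, r) = (2*r)/(r - 2*o) = 2*r/(r - 2*o))
y(I) = 3*I² (y(I) = (3*I)*I = 3*I²)
a(-48, -23)*y(1) = (2*(-23)/(-23 - 2*(-48)))*(3*1²) = (2*(-23)/(-23 + 96))*(3*1) = (2*(-23)/73)*3 = (2*(-23)*(1/73))*3 = -46/73*3 = -138/73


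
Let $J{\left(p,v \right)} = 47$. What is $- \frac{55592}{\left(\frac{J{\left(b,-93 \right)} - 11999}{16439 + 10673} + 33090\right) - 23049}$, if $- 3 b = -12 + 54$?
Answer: $- \frac{188401288}{34027455} \approx -5.5367$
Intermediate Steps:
$b = -14$ ($b = - \frac{-12 + 54}{3} = \left(- \frac{1}{3}\right) 42 = -14$)
$- \frac{55592}{\left(\frac{J{\left(b,-93 \right)} - 11999}{16439 + 10673} + 33090\right) - 23049} = - \frac{55592}{\left(\frac{47 - 11999}{16439 + 10673} + 33090\right) - 23049} = - \frac{55592}{\left(- \frac{11952}{27112} + 33090\right) - 23049} = - \frac{55592}{\left(\left(-11952\right) \frac{1}{27112} + 33090\right) - 23049} = - \frac{55592}{\left(- \frac{1494}{3389} + 33090\right) - 23049} = - \frac{55592}{\frac{112140516}{3389} - 23049} = - \frac{55592}{\frac{34027455}{3389}} = \left(-55592\right) \frac{3389}{34027455} = - \frac{188401288}{34027455}$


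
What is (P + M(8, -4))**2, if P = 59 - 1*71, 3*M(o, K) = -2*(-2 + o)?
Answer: 256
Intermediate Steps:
M(o, K) = 4/3 - 2*o/3 (M(o, K) = (-2*(-2 + o))/3 = (4 - 2*o)/3 = 4/3 - 2*o/3)
P = -12 (P = 59 - 71 = -12)
(P + M(8, -4))**2 = (-12 + (4/3 - 2/3*8))**2 = (-12 + (4/3 - 16/3))**2 = (-12 - 4)**2 = (-16)**2 = 256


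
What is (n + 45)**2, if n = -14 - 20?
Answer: 121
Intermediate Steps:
n = -34
(n + 45)**2 = (-34 + 45)**2 = 11**2 = 121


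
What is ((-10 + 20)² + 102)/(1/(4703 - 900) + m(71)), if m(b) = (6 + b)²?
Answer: 384103/11273994 ≈ 0.034070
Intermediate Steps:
((-10 + 20)² + 102)/(1/(4703 - 900) + m(71)) = ((-10 + 20)² + 102)/(1/(4703 - 900) + (6 + 71)²) = (10² + 102)/(1/3803 + 77²) = (100 + 102)/(1/3803 + 5929) = 202/(22547988/3803) = 202*(3803/22547988) = 384103/11273994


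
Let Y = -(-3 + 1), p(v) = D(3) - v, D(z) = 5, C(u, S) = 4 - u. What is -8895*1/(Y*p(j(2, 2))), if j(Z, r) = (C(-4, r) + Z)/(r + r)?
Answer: -1779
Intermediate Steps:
j(Z, r) = (8 + Z)/(2*r) (j(Z, r) = ((4 - 1*(-4)) + Z)/(r + r) = ((4 + 4) + Z)/((2*r)) = (8 + Z)*(1/(2*r)) = (8 + Z)/(2*r))
p(v) = 5 - v
Y = 2 (Y = -1*(-2) = 2)
-8895*1/(Y*p(j(2, 2))) = -8895*1/(2*(5 - (8 + 2)/(2*2))) = -8895*1/(2*(5 - 10/(2*2))) = -8895*1/(2*(5 - 1*5/2)) = -8895*1/(2*(5 - 5/2)) = -8895/(2*(5/2)) = -8895/5 = -8895*⅕ = -1779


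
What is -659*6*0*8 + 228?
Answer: 228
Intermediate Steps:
-659*6*0*8 + 228 = -0*8 + 228 = -659*0 + 228 = 0 + 228 = 228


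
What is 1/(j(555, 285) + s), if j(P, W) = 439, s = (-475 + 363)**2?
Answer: 1/12983 ≈ 7.7024e-5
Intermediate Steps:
s = 12544 (s = (-112)**2 = 12544)
1/(j(555, 285) + s) = 1/(439 + 12544) = 1/12983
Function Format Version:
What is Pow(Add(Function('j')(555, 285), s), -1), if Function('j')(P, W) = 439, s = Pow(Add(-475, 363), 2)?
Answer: Rational(1, 12983) ≈ 7.7024e-5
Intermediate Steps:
s = 12544 (s = Pow(-112, 2) = 12544)
Pow(Add(Function('j')(555, 285), s), -1) = Pow(Add(439, 12544), -1) = Pow(12983, -1) = Rational(1, 12983)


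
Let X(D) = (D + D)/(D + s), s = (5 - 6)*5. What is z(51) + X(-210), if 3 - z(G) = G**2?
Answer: -111630/43 ≈ -2596.0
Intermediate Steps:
s = -5 (s = -1*5 = -5)
X(D) = 2*D/(-5 + D) (X(D) = (D + D)/(D - 5) = (2*D)/(-5 + D) = 2*D/(-5 + D))
z(G) = 3 - G**2
z(51) + X(-210) = (3 - 1*51**2) + 2*(-210)/(-5 - 210) = (3 - 1*2601) + 2*(-210)/(-215) = (3 - 2601) + 2*(-210)*(-1/215) = -2598 + 84/43 = -111630/43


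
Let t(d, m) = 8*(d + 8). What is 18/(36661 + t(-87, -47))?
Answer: 18/36029 ≈ 0.00049960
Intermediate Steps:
t(d, m) = 64 + 8*d (t(d, m) = 8*(8 + d) = 64 + 8*d)
18/(36661 + t(-87, -47)) = 18/(36661 + (64 + 8*(-87))) = 18/(36661 + (64 - 696)) = 18/(36661 - 632) = 18/36029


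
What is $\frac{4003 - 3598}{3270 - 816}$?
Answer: $\frac{135}{818} \approx 0.16504$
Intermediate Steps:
$\frac{4003 - 3598}{3270 - 816} = \frac{405}{2454} = 405 \cdot \frac{1}{2454} = \frac{135}{818}$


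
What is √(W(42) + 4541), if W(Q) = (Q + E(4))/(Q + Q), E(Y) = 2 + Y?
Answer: √222537/7 ≈ 67.391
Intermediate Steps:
W(Q) = (6 + Q)/(2*Q) (W(Q) = (Q + (2 + 4))/(Q + Q) = (Q + 6)/((2*Q)) = (6 + Q)*(1/(2*Q)) = (6 + Q)/(2*Q))
√(W(42) + 4541) = √((½)*(6 + 42)/42 + 4541) = √((½)*(1/42)*48 + 4541) = √(4/7 + 4541) = √(31791/7) = √222537/7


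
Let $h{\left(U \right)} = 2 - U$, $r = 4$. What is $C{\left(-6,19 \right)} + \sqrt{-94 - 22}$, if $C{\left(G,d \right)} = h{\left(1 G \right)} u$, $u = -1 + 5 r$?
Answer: $152 + 2 i \sqrt{29} \approx 152.0 + 10.77 i$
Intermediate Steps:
$u = 19$ ($u = -1 + 5 \cdot 4 = -1 + 20 = 19$)
$C{\left(G,d \right)} = 38 - 19 G$ ($C{\left(G,d \right)} = \left(2 - 1 G\right) 19 = \left(2 - G\right) 19 = 38 - 19 G$)
$C{\left(-6,19 \right)} + \sqrt{-94 - 22} = \left(38 - -114\right) + \sqrt{-94 - 22} = \left(38 + 114\right) + \sqrt{-116} = 152 + 2 i \sqrt{29}$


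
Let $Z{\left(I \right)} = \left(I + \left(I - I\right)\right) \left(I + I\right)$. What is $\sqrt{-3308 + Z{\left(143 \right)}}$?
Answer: $\sqrt{37590} \approx 193.88$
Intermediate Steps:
$Z{\left(I \right)} = 2 I^{2}$ ($Z{\left(I \right)} = \left(I + 0\right) 2 I = I 2 I = 2 I^{2}$)
$\sqrt{-3308 + Z{\left(143 \right)}} = \sqrt{-3308 + 2 \cdot 143^{2}} = \sqrt{-3308 + 2 \cdot 20449} = \sqrt{-3308 + 40898} = \sqrt{37590}$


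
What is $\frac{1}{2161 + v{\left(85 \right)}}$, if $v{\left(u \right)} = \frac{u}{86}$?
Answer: $\frac{86}{185931} \approx 0.00046254$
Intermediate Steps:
$v{\left(u \right)} = \frac{u}{86}$
$\frac{1}{2161 + v{\left(85 \right)}} = \frac{1}{2161 + \frac{1}{86} \cdot 85} = \frac{1}{2161 + \frac{85}{86}} = \frac{1}{\frac{185931}{86}} = \frac{86}{185931}$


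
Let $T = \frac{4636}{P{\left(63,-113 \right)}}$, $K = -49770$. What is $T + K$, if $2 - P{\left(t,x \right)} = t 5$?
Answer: $- \frac{15582646}{313} \approx -49785.0$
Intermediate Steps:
$P{\left(t,x \right)} = 2 - 5 t$ ($P{\left(t,x \right)} = 2 - t 5 = 2 - 5 t$)
$T = - \frac{4636}{313}$ ($T = \frac{4636}{2 - 315} = \frac{4636}{-313} = 4636 \left(- \frac{1}{313}\right) = - \frac{4636}{313} \approx -14.812$)
$T + K = - \frac{4636}{313} - 49770 = - \frac{15582646}{313}$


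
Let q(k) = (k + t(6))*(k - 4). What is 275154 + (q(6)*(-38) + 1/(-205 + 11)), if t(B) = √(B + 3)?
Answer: 53247179/194 ≈ 2.7447e+5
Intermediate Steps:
t(B) = √(3 + B)
q(k) = (-4 + k)*(3 + k) (q(k) = (k + √(3 + 6))*(k - 4) = (k + √9)*(-4 + k) = (k + 3)*(-4 + k) = (3 + k)*(-4 + k) = (-4 + k)*(3 + k))
275154 + (q(6)*(-38) + 1/(-205 + 11)) = 275154 + ((-12 + 6² - 1*6)*(-38) + 1/(-205 + 11)) = 275154 + ((-12 + 36 - 6)*(-38) + 1/(-194)) = 275154 + (18*(-38) - 1/194) = 275154 + (-684 - 1/194) = 275154 - 132697/194 = 53247179/194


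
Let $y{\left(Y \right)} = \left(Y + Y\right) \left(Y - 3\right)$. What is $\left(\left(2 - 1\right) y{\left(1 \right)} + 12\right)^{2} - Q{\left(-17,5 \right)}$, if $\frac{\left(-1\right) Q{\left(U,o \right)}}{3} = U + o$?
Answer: $28$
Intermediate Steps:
$Q{\left(U,o \right)} = - 3 U - 3 o$ ($Q{\left(U,o \right)} = - 3 \left(U + o\right) = - 3 U - 3 o$)
$y{\left(Y \right)} = 2 Y \left(-3 + Y\right)$
$\left(\left(2 - 1\right) y{\left(1 \right)} + 12\right)^{2} - Q{\left(-17,5 \right)} = \left(\left(2 - 1\right) 2 \cdot 1 \left(-3 + 1\right) + 12\right)^{2} - \left(\left(-3\right) \left(-17\right) - 15\right) = \left(1 \cdot 2 \cdot 1 \left(-2\right) + 12\right)^{2} - \left(51 - 15\right) = \left(1 \left(-4\right) + 12\right)^{2} - 36 = \left(-4 + 12\right)^{2} - 36 = 8^{2} - 36 = 64 - 36 = 28$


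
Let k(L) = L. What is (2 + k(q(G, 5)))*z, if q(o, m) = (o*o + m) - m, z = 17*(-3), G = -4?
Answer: -918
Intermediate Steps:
z = -51
q(o, m) = o**2 (q(o, m) = (o**2 + m) - m = (m + o**2) - m = o**2)
(2 + k(q(G, 5)))*z = (2 + (-4)**2)*(-51) = (2 + 16)*(-51) = 18*(-51) = -918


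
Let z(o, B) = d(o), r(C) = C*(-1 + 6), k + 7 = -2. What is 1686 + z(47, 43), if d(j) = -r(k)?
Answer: 1731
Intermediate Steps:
k = -9 (k = -7 - 2 = -9)
r(C) = 5*C (r(C) = C*5 = 5*C)
d(j) = 45 (d(j) = -5*(-9) = -1*(-45) = 45)
z(o, B) = 45
1686 + z(47, 43) = 1686 + 45 = 1731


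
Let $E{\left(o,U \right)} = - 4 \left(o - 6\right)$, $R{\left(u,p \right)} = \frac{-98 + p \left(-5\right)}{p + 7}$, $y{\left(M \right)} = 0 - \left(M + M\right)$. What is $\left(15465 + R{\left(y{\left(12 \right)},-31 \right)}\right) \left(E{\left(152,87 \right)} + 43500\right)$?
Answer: $\frac{1327188029}{2} \approx 6.6359 \cdot 10^{8}$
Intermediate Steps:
$y{\left(M \right)} = - 2 M$ ($y{\left(M \right)} = 0 - 2 M = - 2 M$)
$R{\left(u,p \right)} = \frac{-98 - 5 p}{7 + p}$
$E{\left(o,U \right)} = 24 - 4 o$ ($E{\left(o,U \right)} = - 4 \left(-6 + o\right) = 24 - 4 o$)
$\left(15465 + R{\left(y{\left(12 \right)},-31 \right)}\right) \left(E{\left(152,87 \right)} + 43500\right) = \left(15465 + \frac{-98 - -155}{7 - 31}\right) \left(\left(24 - 608\right) + 43500\right) = \left(15465 + \frac{-98 + 155}{-24}\right) \left(\left(24 - 608\right) + 43500\right) = \left(15465 - \frac{19}{8}\right) \left(-584 + 43500\right) = \left(15465 - \frac{19}{8}\right) 42916 = \frac{123701}{8} \cdot 42916 = \frac{1327188029}{2}$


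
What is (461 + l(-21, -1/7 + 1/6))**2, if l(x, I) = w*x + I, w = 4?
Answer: 250747225/1764 ≈ 1.4215e+5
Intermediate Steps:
l(x, I) = I + 4*x (l(x, I) = 4*x + I = I + 4*x)
(461 + l(-21, -1/7 + 1/6))**2 = (461 + ((-1/7 + 1/6) + 4*(-21)))**2 = (461 + ((-1*1/7 + 1*(1/6)) - 84))**2 = (461 + ((-1/7 + 1/6) - 84))**2 = (461 + (1/42 - 84))**2 = (461 - 3527/42)**2 = (15835/42)**2 = 250747225/1764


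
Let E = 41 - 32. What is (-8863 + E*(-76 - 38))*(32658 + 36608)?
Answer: -684971474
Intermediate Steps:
E = 9
(-8863 + E*(-76 - 38))*(32658 + 36608) = (-8863 + 9*(-76 - 38))*(32658 + 36608) = (-8863 + 9*(-114))*69266 = (-8863 - 1026)*69266 = -9889*69266 = -684971474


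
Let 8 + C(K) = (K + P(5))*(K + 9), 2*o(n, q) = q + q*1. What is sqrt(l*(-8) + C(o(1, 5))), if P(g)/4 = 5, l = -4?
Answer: sqrt(374) ≈ 19.339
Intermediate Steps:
P(g) = 20 (P(g) = 4*5 = 20)
o(n, q) = q (o(n, q) = (q + q*1)/2 = (q + q)/2 = (2*q)/2 = q)
C(K) = -8 + (9 + K)*(20 + K) (C(K) = -8 + (K + 20)*(K + 9) = -8 + (20 + K)*(9 + K) = -8 + (9 + K)*(20 + K))
sqrt(l*(-8) + C(o(1, 5))) = sqrt(-4*(-8) + (172 + 5**2 + 29*5)) = sqrt(32 + (172 + 25 + 145)) = sqrt(32 + 342) = sqrt(374)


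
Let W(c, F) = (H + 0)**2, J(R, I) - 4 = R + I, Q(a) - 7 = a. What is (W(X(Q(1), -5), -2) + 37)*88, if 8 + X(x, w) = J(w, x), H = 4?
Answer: 4664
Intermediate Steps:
Q(a) = 7 + a
J(R, I) = 4 + I + R (J(R, I) = 4 + (R + I) = 4 + (I + R) = 4 + I + R)
X(x, w) = -4 + w + x (X(x, w) = -8 + (4 + x + w) = -8 + (4 + w + x) = -4 + w + x)
W(c, F) = 16 (W(c, F) = (4 + 0)**2 = 4**2 = 16)
(W(X(Q(1), -5), -2) + 37)*88 = (16 + 37)*88 = 53*88 = 4664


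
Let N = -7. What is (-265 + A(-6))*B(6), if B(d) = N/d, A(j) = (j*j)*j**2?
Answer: -7217/6 ≈ -1202.8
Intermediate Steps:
A(j) = j**4 (A(j) = j**2*j**2 = j**4)
B(d) = -7/d
(-265 + A(-6))*B(6) = (-265 + (-6)**4)*(-7/6) = (-265 + 1296)*(-7*1/6) = 1031*(-7/6) = -7217/6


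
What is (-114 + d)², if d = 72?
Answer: 1764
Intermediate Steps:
(-114 + d)² = (-114 + 72)² = (-42)² = 1764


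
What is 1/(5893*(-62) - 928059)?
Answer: -1/1293425 ≈ -7.7314e-7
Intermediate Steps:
1/(5893*(-62) - 928059) = 1/(-365366 - 928059) = 1/(-1293425) = -1/1293425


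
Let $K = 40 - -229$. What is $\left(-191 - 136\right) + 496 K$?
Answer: $133097$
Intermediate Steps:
$K = 269$ ($K = 40 + 229 = 269$)
$\left(-191 - 136\right) + 496 K = \left(-191 - 136\right) + 496 \cdot 269 = \left(-191 - 136\right) + 133424 = -327 + 133424 = 133097$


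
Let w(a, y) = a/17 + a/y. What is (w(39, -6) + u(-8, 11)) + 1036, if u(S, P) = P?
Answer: 35455/34 ≈ 1042.8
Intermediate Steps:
w(a, y) = a/17 + a/y (w(a, y) = a*(1/17) + a/y = a/17 + a/y)
(w(39, -6) + u(-8, 11)) + 1036 = (((1/17)*39 + 39/(-6)) + 11) + 1036 = ((39/17 + 39*(-⅙)) + 11) + 1036 = ((39/17 - 13/2) + 11) + 1036 = (-143/34 + 11) + 1036 = 231/34 + 1036 = 35455/34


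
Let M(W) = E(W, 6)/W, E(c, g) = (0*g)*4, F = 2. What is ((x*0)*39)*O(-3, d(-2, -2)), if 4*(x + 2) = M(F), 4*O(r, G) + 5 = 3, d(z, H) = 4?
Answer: 0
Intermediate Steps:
O(r, G) = -1/2 (O(r, G) = -5/4 + (1/4)*3 = -5/4 + 3/4 = -1/2)
E(c, g) = 0 (E(c, g) = 0*4 = 0)
M(W) = 0 (M(W) = 0/W = 0)
x = -2 (x = -2 + (1/4)*0 = -2 + 0 = -2)
((x*0)*39)*O(-3, d(-2, -2)) = (-2*0*39)*(-1/2) = (0*39)*(-1/2) = 0*(-1/2) = 0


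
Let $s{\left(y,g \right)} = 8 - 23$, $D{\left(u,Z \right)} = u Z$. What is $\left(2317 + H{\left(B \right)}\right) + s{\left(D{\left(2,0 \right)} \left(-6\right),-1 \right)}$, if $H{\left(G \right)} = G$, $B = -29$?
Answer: $2273$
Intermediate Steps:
$D{\left(u,Z \right)} = Z u$
$s{\left(y,g \right)} = -15$ ($s{\left(y,g \right)} = 8 - 23 = -15$)
$\left(2317 + H{\left(B \right)}\right) + s{\left(D{\left(2,0 \right)} \left(-6\right),-1 \right)} = \left(2317 - 29\right) - 15 = 2288 - 15 = 2273$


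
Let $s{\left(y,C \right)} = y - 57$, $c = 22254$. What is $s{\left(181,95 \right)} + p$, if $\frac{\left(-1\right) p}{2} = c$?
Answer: $-44384$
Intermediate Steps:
$p = -44508$ ($p = \left(-2\right) 22254 = -44508$)
$s{\left(y,C \right)} = -57 + y$ ($s{\left(y,C \right)} = y - 57 = -57 + y$)
$s{\left(181,95 \right)} + p = \left(-57 + 181\right) - 44508 = 124 - 44508 = -44384$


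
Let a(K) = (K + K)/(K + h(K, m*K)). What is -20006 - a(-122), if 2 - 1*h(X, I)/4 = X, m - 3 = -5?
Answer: -3741000/187 ≈ -20005.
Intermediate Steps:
m = -2 (m = 3 - 5 = -2)
h(X, I) = 8 - 4*X
a(K) = 2*K/(8 - 3*K) (a(K) = (K + K)/(K + (8 - 4*K)) = (2*K)/(8 - 3*K) = 2*K/(8 - 3*K))
-20006 - a(-122) = -20006 - (-2)*(-122)/(-8 + 3*(-122)) = -20006 - (-2)*(-122)/(-8 - 366) = -20006 - (-2)*(-122)/(-374) = -20006 - (-2)*(-122)*(-1)/374 = -20006 - 1*(-122/187) = -20006 + 122/187 = -3741000/187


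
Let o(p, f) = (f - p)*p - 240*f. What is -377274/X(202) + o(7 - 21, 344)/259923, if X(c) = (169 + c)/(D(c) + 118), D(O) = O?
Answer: -31379933257852/96431433 ≈ -3.2541e+5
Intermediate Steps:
X(c) = (169 + c)/(118 + c) (X(c) = (169 + c)/(c + 118) = (169 + c)/(118 + c))
o(p, f) = -240*f + p*(f - p) (o(p, f) = p*(f - p) - 240*f = -240*f + p*(f - p))
-377274/X(202) + o(7 - 21, 344)/259923 = -377274*(118 + 202)/(169 + 202) + (-(7 - 21)² - 240*344 + 344*(7 - 21))/259923 = -377274/(371/320) + (-1*(-14)² - 82560 + 344*(-14))*(1/259923) = -377274/((1/320)*371) + (-1*196 - 82560 - 4816)*(1/259923) = -377274/371/320 + (-196 - 82560 - 4816)*(1/259923) = -377274*320/371 - 87572*1/259923 = -120727680/371 - 87572/259923 = -31379933257852/96431433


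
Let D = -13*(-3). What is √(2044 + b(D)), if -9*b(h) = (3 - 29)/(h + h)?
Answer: √165567/9 ≈ 45.211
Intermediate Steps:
D = 39
b(h) = 13/(9*h) (b(h) = -(3 - 29)/(9*(h + h)) = -(-26)/(9*(2*h)) = -(-26)*1/(2*h)/9 = -(-13)/(9*h) = 13/(9*h))
√(2044 + b(D)) = √(2044 + (13/9)/39) = √(2044 + (13/9)*(1/39)) = √(2044 + 1/27) = √(55189/27) = √165567/9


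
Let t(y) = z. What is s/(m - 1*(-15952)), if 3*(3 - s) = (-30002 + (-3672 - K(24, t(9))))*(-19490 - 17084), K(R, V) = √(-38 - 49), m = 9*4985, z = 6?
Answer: -20190047/2991 - 36574*I*√87/182451 ≈ -6750.3 - 1.8698*I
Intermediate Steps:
m = 44865
t(y) = 6
K(R, V) = I*√87 (K(R, V) = √(-87) = I*√87)
s = -1231592867/3 - 36574*I*√87/3 (s = 3 - (-30002 + (-3672 - I*√87))*(-19490 - 17084)/3 = 3 - (-30002 + (-3672 - I*√87))*(-36574)/3 = 3 - (-33674 - I*√87)*(-36574)/3 = 3 - (1231592876 + 36574*I*√87)/3 = 3 + (-1231592876/3 - 36574*I*√87/3) = -1231592867/3 - 36574*I*√87/3 ≈ -4.1053e+8 - 1.1371e+5*I)
s/(m - 1*(-15952)) = (-1231592867/3 - 36574*I*√87/3)/(44865 - 1*(-15952)) = (-1231592867/3 - 36574*I*√87/3)/(44865 + 15952) = (-1231592867/3 - 36574*I*√87/3)/60817 = (-1231592867/3 - 36574*I*√87/3)*(1/60817) = -20190047/2991 - 36574*I*√87/182451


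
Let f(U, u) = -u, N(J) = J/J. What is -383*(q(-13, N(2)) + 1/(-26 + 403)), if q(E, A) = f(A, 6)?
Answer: 865963/377 ≈ 2297.0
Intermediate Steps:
N(J) = 1
q(E, A) = -6 (q(E, A) = -1*6 = -6)
-383*(q(-13, N(2)) + 1/(-26 + 403)) = -383*(-6 + 1/(-26 + 403)) = -383*(-6 + 1/377) = -383*(-2261/377) = 865963/377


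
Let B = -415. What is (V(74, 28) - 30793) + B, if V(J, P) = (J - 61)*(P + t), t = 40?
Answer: -30324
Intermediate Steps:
V(J, P) = (-61 + J)*(40 + P) (V(J, P) = (J - 61)*(P + 40) = (-61 + J)*(40 + P))
(V(74, 28) - 30793) + B = ((-2440 - 61*28 + 40*74 + 74*28) - 30793) - 415 = ((-2440 - 1708 + 2960 + 2072) - 30793) - 415 = (884 - 30793) - 415 = -29909 - 415 = -30324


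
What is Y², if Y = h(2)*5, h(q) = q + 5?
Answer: 1225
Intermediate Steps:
h(q) = 5 + q
Y = 35 (Y = (5 + 2)*5 = 7*5 = 35)
Y² = 35² = 1225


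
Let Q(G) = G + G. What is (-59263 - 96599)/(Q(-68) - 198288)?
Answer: 77931/99212 ≈ 0.78550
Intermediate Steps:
Q(G) = 2*G
(-59263 - 96599)/(Q(-68) - 198288) = (-59263 - 96599)/(2*(-68) - 198288) = -155862/(-136 - 198288) = -155862/(-198424) = -155862*(-1/198424) = 77931/99212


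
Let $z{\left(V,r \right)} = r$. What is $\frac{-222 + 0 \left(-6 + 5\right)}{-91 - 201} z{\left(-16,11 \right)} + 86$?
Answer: $\frac{13777}{146} \approx 94.363$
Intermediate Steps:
$\frac{-222 + 0 \left(-6 + 5\right)}{-91 - 201} z{\left(-16,11 \right)} + 86 = \frac{-222 + 0 \left(-6 + 5\right)}{-91 - 201} \cdot 11 + 86 = \frac{-222 + 0 \left(-1\right)}{-292} \cdot 11 + 86 = \left(-222 + 0\right) \left(- \frac{1}{292}\right) 11 + 86 = \left(-222\right) \left(- \frac{1}{292}\right) 11 + 86 = \frac{111}{146} \cdot 11 + 86 = \frac{1221}{146} + 86 = \frac{13777}{146}$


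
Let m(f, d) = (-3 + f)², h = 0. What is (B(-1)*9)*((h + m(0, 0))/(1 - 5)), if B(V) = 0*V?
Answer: 0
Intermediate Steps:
B(V) = 0
(B(-1)*9)*((h + m(0, 0))/(1 - 5)) = (0*9)*((0 + (-3 + 0)²)/(1 - 5)) = 0*((0 + (-3)²)/(-4)) = 0*((0 + 9)*(-¼)) = 0*(9*(-¼)) = 0*(-9/4) = 0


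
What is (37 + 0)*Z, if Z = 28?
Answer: 1036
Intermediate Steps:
(37 + 0)*Z = (37 + 0)*28 = 37*28 = 1036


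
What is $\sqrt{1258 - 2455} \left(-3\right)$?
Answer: $- 9 i \sqrt{133} \approx - 103.79 i$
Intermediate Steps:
$\sqrt{1258 - 2455} \left(-3\right) = \sqrt{-1197} \left(-3\right) = 3 i \sqrt{133} \left(-3\right) = - 9 i \sqrt{133}$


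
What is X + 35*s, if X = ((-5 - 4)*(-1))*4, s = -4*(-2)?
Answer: 316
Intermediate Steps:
s = 8
X = 36 (X = -9*(-1)*4 = 9*4 = 36)
X + 35*s = 36 + 35*8 = 36 + 280 = 316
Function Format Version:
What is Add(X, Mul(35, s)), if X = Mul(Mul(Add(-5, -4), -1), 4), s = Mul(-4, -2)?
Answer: 316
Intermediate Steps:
s = 8
X = 36 (X = Mul(Mul(-9, -1), 4) = Mul(9, 4) = 36)
Add(X, Mul(35, s)) = Add(36, Mul(35, 8)) = Add(36, 280) = 316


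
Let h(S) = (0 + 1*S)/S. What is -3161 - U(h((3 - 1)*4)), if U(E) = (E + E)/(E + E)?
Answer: -3162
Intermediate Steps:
h(S) = 1 (h(S) = (0 + S)/S = S/S = 1)
U(E) = 1 (U(E) = (2*E)/((2*E)) = (2*E)*(1/(2*E)) = 1)
-3161 - U(h((3 - 1)*4)) = -3161 - 1*1 = -3161 - 1 = -3162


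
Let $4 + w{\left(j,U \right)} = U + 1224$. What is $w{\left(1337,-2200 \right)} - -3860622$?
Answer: $3859642$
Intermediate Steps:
$w{\left(j,U \right)} = 1220 + U$ ($w{\left(j,U \right)} = -4 + \left(U + 1224\right) = -4 + \left(1224 + U\right) = 1220 + U$)
$w{\left(1337,-2200 \right)} - -3860622 = \left(1220 - 2200\right) - -3860622 = -980 + 3860622 = 3859642$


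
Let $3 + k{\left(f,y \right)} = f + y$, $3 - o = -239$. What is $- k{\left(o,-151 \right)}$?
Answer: $-88$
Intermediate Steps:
$o = 242$ ($o = 3 - -239 = 3 + 239 = 242$)
$k{\left(f,y \right)} = -3 + f + y$ ($k{\left(f,y \right)} = -3 + \left(f + y\right) = -3 + f + y$)
$- k{\left(o,-151 \right)} = - (-3 + 242 - 151) = \left(-1\right) 88 = -88$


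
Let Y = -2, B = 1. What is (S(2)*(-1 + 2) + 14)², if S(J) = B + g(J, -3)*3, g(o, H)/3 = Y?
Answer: 9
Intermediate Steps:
g(o, H) = -6 (g(o, H) = 3*(-2) = -6)
S(J) = -17 (S(J) = 1 - 6*3 = 1 - 18 = -17)
(S(2)*(-1 + 2) + 14)² = (-17*(-1 + 2) + 14)² = (-17*1 + 14)² = (-17 + 14)² = (-3)² = 9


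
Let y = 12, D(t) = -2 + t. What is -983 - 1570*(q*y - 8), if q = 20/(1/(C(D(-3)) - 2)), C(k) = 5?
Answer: -1118823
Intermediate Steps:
q = 60 (q = 20/(1/(5 - 2)) = 20/(1/3) = 20/(⅓) = 20*3 = 60)
-983 - 1570*(q*y - 8) = -983 - 1570*(60*12 - 8) = -983 - 1570*(720 - 8) = -983 - 1570*712 = -983 - 1117840 = -1118823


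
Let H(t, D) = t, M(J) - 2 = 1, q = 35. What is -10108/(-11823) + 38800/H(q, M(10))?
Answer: 13116748/11823 ≈ 1109.4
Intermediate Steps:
M(J) = 3 (M(J) = 2 + 1 = 3)
-10108/(-11823) + 38800/H(q, M(10)) = -10108/(-11823) + 38800/35 = -10108*(-1/11823) + 38800*(1/35) = 1444/1689 + 7760/7 = 13116748/11823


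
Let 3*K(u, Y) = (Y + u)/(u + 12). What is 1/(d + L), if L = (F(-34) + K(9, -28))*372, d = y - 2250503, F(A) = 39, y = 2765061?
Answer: 21/11108030 ≈ 1.8905e-6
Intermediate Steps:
K(u, Y) = (Y + u)/(3*(12 + u)) (K(u, Y) = ((Y + u)/(u + 12))/3 = ((Y + u)/(12 + u))/3 = (Y + u)/(3*(12 + u)))
d = 514558 (d = 2765061 - 2250503 = 514558)
L = 302312/21 (L = (39 + (-28 + 9)/(3*(12 + 9)))*372 = (39 + (⅓)*(-19)/21)*372 = (39 + (⅓)*(1/21)*(-19))*372 = (39 - 19/63)*372 = (2438/63)*372 = 302312/21 ≈ 14396.)
1/(d + L) = 1/(514558 + 302312/21) = 1/(11108030/21) = 21/11108030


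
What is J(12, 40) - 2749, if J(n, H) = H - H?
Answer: -2749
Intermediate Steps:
J(n, H) = 0
J(12, 40) - 2749 = 0 - 2749 = -2749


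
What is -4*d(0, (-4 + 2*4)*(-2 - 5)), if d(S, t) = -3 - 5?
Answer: 32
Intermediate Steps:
d(S, t) = -8
-4*d(0, (-4 + 2*4)*(-2 - 5)) = -4*(-8) = 32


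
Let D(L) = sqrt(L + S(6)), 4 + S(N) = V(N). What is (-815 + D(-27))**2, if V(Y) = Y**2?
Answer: (815 - sqrt(5))**2 ≈ 6.6059e+5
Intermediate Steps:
S(N) = -4 + N**2
D(L) = sqrt(32 + L) (D(L) = sqrt(L + (-4 + 6**2)) = sqrt(L + (-4 + 36)) = sqrt(L + 32) = sqrt(32 + L))
(-815 + D(-27))**2 = (-815 + sqrt(32 - 27))**2 = (-815 + sqrt(5))**2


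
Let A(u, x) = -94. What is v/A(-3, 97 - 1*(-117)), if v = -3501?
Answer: 3501/94 ≈ 37.245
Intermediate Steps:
v/A(-3, 97 - 1*(-117)) = -3501/(-94) = -3501*(-1/94) = 3501/94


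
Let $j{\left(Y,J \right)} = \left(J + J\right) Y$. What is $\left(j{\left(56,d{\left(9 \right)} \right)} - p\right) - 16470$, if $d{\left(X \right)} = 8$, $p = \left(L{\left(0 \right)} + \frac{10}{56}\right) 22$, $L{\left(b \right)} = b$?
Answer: $- \frac{218091}{14} \approx -15578.0$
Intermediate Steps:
$p = \frac{55}{14}$ ($p = \left(0 + \frac{10}{56}\right) 22 = \left(0 + 10 \cdot \frac{1}{56}\right) 22 = \left(0 + \frac{5}{28}\right) 22 = \frac{5}{28} \cdot 22 = \frac{55}{14} \approx 3.9286$)
$j{\left(Y,J \right)} = 2 J Y$
$\left(j{\left(56,d{\left(9 \right)} \right)} - p\right) - 16470 = \left(2 \cdot 8 \cdot 56 - \frac{55}{14}\right) - 16470 = \left(896 - \frac{55}{14}\right) - 16470 = \frac{12489}{14} - 16470 = - \frac{218091}{14}$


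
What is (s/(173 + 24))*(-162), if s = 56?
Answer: -9072/197 ≈ -46.051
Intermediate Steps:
(s/(173 + 24))*(-162) = (56/(173 + 24))*(-162) = (56/197)*(-162) = -9072/197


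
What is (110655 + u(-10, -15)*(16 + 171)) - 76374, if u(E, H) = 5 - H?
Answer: 38021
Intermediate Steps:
(110655 + u(-10, -15)*(16 + 171)) - 76374 = (110655 + (5 - 1*(-15))*(16 + 171)) - 76374 = (110655 + (5 + 15)*187) - 76374 = (110655 + 20*187) - 76374 = (110655 + 3740) - 76374 = 114395 - 76374 = 38021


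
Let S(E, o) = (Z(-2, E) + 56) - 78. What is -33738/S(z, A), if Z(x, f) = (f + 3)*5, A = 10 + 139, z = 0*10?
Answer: 33738/7 ≈ 4819.7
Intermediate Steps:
z = 0
A = 149
Z(x, f) = 15 + 5*f (Z(x, f) = (3 + f)*5 = 15 + 5*f)
S(E, o) = -7 + 5*E (S(E, o) = ((15 + 5*E) + 56) - 78 = (71 + 5*E) - 78 = -7 + 5*E)
-33738/S(z, A) = -33738/(-7 + 5*0) = -33738/(-7 + 0) = -33738/(-7) = -33738*(-⅐) = 33738/7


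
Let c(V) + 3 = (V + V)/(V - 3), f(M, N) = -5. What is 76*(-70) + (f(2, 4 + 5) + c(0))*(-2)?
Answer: -5304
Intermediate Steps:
c(V) = -3 + 2*V/(-3 + V) (c(V) = -3 + (V + V)/(V - 3) = -3 + (2*V)/(-3 + V) = -3 + 2*V/(-3 + V))
76*(-70) + (f(2, 4 + 5) + c(0))*(-2) = 76*(-70) + (-5 + (9 - 1*0)/(-3 + 0))*(-2) = -5320 + (-5 + (9 + 0)/(-3))*(-2) = -5320 + (-5 - ⅓*9)*(-2) = -5320 + (-5 - 3)*(-2) = -5320 - 8*(-2) = -5320 + 16 = -5304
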